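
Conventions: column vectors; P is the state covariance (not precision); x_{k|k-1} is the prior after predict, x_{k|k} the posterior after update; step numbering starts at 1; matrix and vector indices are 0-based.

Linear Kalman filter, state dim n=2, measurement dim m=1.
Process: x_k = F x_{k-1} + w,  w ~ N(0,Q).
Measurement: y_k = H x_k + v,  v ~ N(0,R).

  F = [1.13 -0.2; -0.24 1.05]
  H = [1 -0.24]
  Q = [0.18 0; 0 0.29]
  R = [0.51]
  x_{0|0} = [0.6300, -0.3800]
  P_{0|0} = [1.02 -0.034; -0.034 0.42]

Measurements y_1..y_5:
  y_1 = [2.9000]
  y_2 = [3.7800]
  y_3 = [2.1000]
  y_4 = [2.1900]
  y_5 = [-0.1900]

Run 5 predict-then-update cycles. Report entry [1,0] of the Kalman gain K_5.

K[1,0] = -0.5083

step 1: x^-=[0.7879, -0.5502]  P^-=[1.5146 -0.4068; -0.4068 0.8289]  S=[2.2676]  K=[0.7110; -0.2671]  nu=[1.9801]  x^+=[2.1957, -1.0791]  P^+=[0.3683 0.0239; 0.0239 0.6671]
step 2: x^-=[2.6969, -1.6600]  P^-=[0.6662 -0.2105; -0.2105 1.0347]  S=[1.3369]  K=[0.5361; -0.3432]  nu=[0.6846]  x^+=[3.0640, -1.8950]  P^+=[0.2819 0.0355; 0.0355 0.8772]
step 3: x^-=[3.8413, -2.7251]  P^-=[0.5591 -0.2169; -0.2169 1.2555]  S=[1.2455]  K=[0.4907; -0.4161]  nu=[-2.3954]  x^+=[2.6660, -1.7285]  P^+=[0.2592 0.0374; 0.0374 1.0399]
step 4: x^-=[3.3583, -2.4548]  P^-=[0.5357 -0.2425; -0.2425 1.4326]  S=[1.2446]  K=[0.4772; -0.4711]  nu=[-1.7575]  x^+=[2.5197, -1.6269]  P^+=[0.2523 0.0373; 0.0373 1.1563]
step 5: x^-=[3.1726, -2.3129]  P^-=[0.5316 -0.2653; -0.2653 1.5606]  S=[1.2588]  K=[0.4729; -0.5083]  nu=[-3.9177]  x^+=[1.3201, -0.3217]  P^+=[0.2501 0.0373; 0.0373 1.2354]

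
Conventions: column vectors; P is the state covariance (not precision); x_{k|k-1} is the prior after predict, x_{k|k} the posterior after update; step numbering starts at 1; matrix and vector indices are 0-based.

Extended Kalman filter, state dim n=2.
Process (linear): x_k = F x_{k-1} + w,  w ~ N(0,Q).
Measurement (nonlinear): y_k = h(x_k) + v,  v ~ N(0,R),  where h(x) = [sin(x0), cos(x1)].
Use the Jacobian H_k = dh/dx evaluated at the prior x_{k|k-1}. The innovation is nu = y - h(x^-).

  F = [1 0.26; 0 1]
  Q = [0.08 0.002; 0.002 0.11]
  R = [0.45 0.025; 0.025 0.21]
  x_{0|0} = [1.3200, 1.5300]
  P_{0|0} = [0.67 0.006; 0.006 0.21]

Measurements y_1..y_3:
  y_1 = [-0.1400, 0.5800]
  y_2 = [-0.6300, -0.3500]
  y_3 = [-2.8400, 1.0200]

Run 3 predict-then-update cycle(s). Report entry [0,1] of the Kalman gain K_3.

step 1: x^-=[1.7178, 1.5300]  P^-=[0.7673 0.0626; 0.0626 0.3200]  H_jac=[-0.1465 0.0000; 0.0000 -0.9992]  S=[0.4665 0.0342; 0.0342 0.5295]  K=[-0.2334 -0.1031; 0.0247 -0.6055]  nu=[-1.1292, 0.5392]  x^+=[1.9258, 1.1756]  P^+=[0.7346 0.0275; 0.0275 0.1266]
step 2: x^-=[2.2314, 1.1756]  P^-=[0.8375 0.0624; 0.0624 0.2366]  H_jac=[-0.6136 0.0000; 0.0000 -0.9229]  S=[0.7654 0.0604; 0.0604 0.4116]  K=[-0.6682 -0.0420; -0.0083 -0.5294]  nu=[-1.4196, -0.7349]  x^+=[3.2108, 1.5765]  P^+=[0.4917 0.0277; 0.0277 0.1207]
step 3: x^-=[3.6207, 1.5765]  P^-=[0.5942 0.0610; 0.0610 0.2307]  H_jac=[-0.8874 0.0000; 0.0000 -1.0000]  S=[0.9179 0.0792; 0.0792 0.4407]  K=[-0.5714 -0.0359; -0.0141 -0.5209]  nu=[-2.3790, 1.0257]  x^+=[4.9432, 1.0757]  P^+=[0.2908 0.0218; 0.0218 0.1098]

K[0,1] = -0.0359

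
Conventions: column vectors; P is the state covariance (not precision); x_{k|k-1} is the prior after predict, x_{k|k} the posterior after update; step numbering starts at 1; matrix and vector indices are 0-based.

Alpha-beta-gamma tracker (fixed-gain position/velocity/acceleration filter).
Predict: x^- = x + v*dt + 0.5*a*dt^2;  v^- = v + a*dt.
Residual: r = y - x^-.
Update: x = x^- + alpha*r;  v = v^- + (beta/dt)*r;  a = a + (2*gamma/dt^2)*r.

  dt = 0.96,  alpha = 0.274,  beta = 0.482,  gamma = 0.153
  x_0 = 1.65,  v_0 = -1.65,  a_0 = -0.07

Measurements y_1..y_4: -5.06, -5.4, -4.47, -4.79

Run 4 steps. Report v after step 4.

v_post = 1.7160

step 1: x_pred=0.0337  r=-5.0937  x^+=-1.3619  v^+=-4.2747  a^+=-1.7613
step 2: x_pred=-6.2772  r=0.8772  x^+=-6.0369  v^+=-5.5251  a^+=-1.4700
step 3: x_pred=-12.0183  r=7.5483  x^+=-9.9501  v^+=-3.1464  a^+=1.0363
step 4: x_pred=-12.4931  r=7.7031  x^+=-10.3825  v^+=1.7160  a^+=3.5939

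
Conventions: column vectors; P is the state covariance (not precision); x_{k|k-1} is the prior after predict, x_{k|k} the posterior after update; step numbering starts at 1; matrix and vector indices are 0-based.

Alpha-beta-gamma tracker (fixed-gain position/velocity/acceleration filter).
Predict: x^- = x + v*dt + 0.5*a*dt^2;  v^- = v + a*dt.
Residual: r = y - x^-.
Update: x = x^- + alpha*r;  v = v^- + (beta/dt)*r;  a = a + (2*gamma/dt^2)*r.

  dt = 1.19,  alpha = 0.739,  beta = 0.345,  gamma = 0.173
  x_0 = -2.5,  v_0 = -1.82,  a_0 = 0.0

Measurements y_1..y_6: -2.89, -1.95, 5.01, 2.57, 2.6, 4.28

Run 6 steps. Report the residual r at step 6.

step 1: x_pred=-4.6658  r=1.7758  x^+=-3.3535  v^+=-1.3052  a^+=0.4339
step 2: x_pred=-4.5994  r=2.6494  x^+=-2.6415  v^+=-0.0207  a^+=1.0812
step 3: x_pred=-1.9006  r=6.9106  x^+=3.2063  v^+=3.2694  a^+=2.7697
step 4: x_pred=9.0580  r=-6.4880  x^+=4.2634  v^+=4.6844  a^+=1.1845
step 5: x_pred=10.6765  r=-8.0765  x^+=4.7080  v^+=3.7524  a^+=-0.7889
step 6: x_pred=8.6148  r=-4.3348  x^+=5.4114  v^+=1.5569  a^+=-1.8480

resid = -4.3348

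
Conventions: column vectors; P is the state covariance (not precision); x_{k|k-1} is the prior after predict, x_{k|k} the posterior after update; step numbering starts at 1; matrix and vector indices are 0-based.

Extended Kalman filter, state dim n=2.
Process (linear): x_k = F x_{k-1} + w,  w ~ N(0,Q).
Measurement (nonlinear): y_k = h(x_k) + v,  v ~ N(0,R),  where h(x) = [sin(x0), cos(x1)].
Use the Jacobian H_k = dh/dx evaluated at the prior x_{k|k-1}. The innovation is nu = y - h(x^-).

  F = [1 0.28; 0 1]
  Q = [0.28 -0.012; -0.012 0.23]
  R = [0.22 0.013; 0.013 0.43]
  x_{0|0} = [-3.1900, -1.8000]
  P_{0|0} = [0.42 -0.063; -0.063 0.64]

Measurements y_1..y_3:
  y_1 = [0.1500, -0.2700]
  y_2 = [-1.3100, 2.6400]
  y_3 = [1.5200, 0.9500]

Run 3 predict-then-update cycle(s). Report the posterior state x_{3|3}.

step 1: x^-=[-3.6940, -1.8000]  P^-=[0.7149 0.1042; 0.1042 0.8700]  H_jac=[-0.8513 0.0000; 0.0000 0.9738]  S=[0.7380 -0.0734; -0.0734 1.2551]  K=[-0.8213 0.0328; -0.0534 0.6719]  nu=[-0.3747, -0.0428]  x^+=[-3.3876, -1.8088]  P^+=[0.2118 0.0035; 0.0035 0.2960]
step 2: x^-=[-3.8941, -1.8088]  P^-=[0.5169 0.0744; 0.0744 0.5260]  H_jac=[-0.7300 0.0000; 0.0000 0.9718]  S=[0.4955 -0.0398; -0.0398 0.9268]  K=[-0.7580 0.0455; -0.0656 0.5487]  nu=[-1.9935, 2.8757]  x^+=[-2.2523, -0.1000]  P^+=[0.2276 0.0100; 0.0100 0.2419]
step 3: x^-=[-2.2803, -0.1000]  P^-=[0.5322 0.0657; 0.0657 0.4719]  H_jac=[-0.6515 0.0000; 0.0000 0.0999]  S=[0.4459 0.0087; 0.0087 0.4347]  K=[-0.7782 0.0307; -0.0982 0.1104]  nu=[2.2787, -0.0450]  x^+=[-4.0549, -0.3288]  P^+=[0.2622 0.0310; 0.0310 0.4625]

x_post = [-4.0549, -0.3288]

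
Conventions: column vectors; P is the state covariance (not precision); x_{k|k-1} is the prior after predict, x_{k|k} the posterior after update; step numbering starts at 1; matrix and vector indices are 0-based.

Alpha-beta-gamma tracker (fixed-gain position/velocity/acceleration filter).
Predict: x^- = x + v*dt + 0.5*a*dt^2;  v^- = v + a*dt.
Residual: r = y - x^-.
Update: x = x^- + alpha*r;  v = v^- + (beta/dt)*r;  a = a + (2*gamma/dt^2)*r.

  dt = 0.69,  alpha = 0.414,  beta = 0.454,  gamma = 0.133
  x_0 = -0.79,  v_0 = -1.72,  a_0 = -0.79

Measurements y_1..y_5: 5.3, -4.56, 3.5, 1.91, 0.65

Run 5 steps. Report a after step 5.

a_post = -0.9274

step 1: x_pred=-2.1649  r=7.4649  x^+=0.9256  v^+=2.6466  a^+=3.3807
step 2: x_pred=3.5565  r=-8.1165  x^+=0.1963  v^+=-0.3612  a^+=-1.1541
step 3: x_pred=-0.3277  r=3.8277  x^+=1.2570  v^+=1.3610  a^+=0.9845
step 4: x_pred=2.4304  r=-0.5204  x^+=2.2150  v^+=1.6979  a^+=0.6937
step 5: x_pred=3.5516  r=-2.9016  x^+=2.3504  v^+=0.2673  a^+=-0.9274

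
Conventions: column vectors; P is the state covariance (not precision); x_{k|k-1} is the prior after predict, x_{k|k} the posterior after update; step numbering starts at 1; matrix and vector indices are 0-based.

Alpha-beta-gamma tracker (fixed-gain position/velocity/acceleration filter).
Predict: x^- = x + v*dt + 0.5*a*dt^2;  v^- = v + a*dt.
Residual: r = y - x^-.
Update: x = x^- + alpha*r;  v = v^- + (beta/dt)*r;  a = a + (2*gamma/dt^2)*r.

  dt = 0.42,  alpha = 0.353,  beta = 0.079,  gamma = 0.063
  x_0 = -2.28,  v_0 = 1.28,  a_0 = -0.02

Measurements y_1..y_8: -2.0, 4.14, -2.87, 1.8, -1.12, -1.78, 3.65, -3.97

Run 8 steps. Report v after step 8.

v_post = -3.0661

step 1: x_pred=-1.7442  r=-0.2558  x^+=-1.8345  v^+=1.2235  a^+=-0.2027
step 2: x_pred=-1.3385  r=5.4785  x^+=0.5954  v^+=2.1688  a^+=3.7105
step 3: x_pred=1.8336  r=-4.7036  x^+=0.1732  v^+=2.8425  a^+=0.3508
step 4: x_pred=1.3980  r=0.4020  x^+=1.5399  v^+=3.0654  a^+=0.6379
step 5: x_pred=2.8836  r=-4.0036  x^+=1.4704  v^+=2.5803  a^+=-2.2218
step 6: x_pred=2.3581  r=-4.1381  x^+=0.8974  v^+=0.8688  a^+=-5.1776
step 7: x_pred=0.8056  r=2.8444  x^+=1.8097  v^+=-0.7708  a^+=-3.1459
step 8: x_pred=1.2084  r=-5.1784  x^+=-0.6195  v^+=-3.0661  a^+=-6.8448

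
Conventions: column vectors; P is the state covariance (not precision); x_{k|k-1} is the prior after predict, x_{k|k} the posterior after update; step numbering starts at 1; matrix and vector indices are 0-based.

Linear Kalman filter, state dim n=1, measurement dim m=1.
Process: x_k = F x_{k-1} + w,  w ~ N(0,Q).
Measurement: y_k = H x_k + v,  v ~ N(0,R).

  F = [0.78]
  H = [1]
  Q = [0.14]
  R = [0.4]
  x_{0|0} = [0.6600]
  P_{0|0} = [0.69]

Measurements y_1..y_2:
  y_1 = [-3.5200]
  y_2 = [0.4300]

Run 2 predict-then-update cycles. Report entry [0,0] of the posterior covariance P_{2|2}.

step 1: x^-=[0.5148]  P^-=[0.5598]  S=[0.9598]  K=[0.5832]  nu=[-4.0348]  x^+=[-1.8385]  P^+=[0.2333]
step 2: x^-=[-1.4340]  P^-=[0.2819]  S=[0.6819]  K=[0.4134]  nu=[1.8640]  x^+=[-0.6634]  P^+=[0.1654]

P_post[0,0] = 0.1654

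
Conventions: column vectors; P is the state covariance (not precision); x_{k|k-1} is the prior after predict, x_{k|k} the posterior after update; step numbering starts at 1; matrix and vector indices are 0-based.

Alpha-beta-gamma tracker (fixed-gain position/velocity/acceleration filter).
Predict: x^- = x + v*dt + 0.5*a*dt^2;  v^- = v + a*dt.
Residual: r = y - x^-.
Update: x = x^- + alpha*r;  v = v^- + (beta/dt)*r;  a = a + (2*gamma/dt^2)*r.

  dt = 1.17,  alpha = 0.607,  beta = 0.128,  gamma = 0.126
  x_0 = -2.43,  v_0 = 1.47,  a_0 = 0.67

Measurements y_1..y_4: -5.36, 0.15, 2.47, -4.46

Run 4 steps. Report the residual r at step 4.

step 1: x_pred=-0.2515  r=-5.1085  x^+=-3.3524  v^+=1.6950  a^+=-0.2704
step 2: x_pred=-1.5543  r=1.7043  x^+=-0.5198  v^+=1.5651  a^+=0.0433
step 3: x_pred=1.3410  r=1.1290  x^+=2.0263  v^+=1.7393  a^+=0.2512
step 4: x_pred=4.2332  r=-8.6932  x^+=-1.0436  v^+=1.0821  a^+=-1.3492

resid = -8.6932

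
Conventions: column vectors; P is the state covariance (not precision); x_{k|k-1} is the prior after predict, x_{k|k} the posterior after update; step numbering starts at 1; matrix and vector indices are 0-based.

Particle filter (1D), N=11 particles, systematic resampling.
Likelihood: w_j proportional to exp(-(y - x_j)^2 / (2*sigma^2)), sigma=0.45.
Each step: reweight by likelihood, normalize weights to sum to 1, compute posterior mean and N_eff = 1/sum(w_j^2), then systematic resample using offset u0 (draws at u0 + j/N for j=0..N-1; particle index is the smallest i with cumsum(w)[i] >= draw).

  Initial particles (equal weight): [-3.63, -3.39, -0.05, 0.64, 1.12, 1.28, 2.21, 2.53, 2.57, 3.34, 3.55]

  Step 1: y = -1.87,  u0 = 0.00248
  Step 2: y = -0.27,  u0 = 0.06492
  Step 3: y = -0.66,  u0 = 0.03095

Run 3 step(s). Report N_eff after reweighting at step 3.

N_eff = 11.0000

step 1: w=[0.1166, 0.8147, 0.0686, 0.0000, 0.0000, 0.0000, 0.0000, 0.0000, 0.0000, 0.0000, 0.0000]  mean=-3.1886  Neff=1.4662  idx=[0, 0, 1, 1, 1, 1, 1, 1, 1, 1, 1]
step 2: w=[0.0024, 0.0024, 0.1106, 0.1106, 0.1106, 0.1106, 0.1106, 0.1106, 0.1106, 0.1106, 0.1106]  mean=-3.3911  Neff=9.0852  idx=[2, 3, 4, 5, 5, 6, 7, 8, 9, 9, 10]
step 3: w=[0.0909, 0.0909, 0.0909, 0.0909, 0.0909, 0.0909, 0.0909, 0.0909, 0.0909, 0.0909, 0.0909]  mean=-3.3900  Neff=11.0000  idx=[0, 1, 2, 3, 4, 5, 6, 7, 8, 9, 10]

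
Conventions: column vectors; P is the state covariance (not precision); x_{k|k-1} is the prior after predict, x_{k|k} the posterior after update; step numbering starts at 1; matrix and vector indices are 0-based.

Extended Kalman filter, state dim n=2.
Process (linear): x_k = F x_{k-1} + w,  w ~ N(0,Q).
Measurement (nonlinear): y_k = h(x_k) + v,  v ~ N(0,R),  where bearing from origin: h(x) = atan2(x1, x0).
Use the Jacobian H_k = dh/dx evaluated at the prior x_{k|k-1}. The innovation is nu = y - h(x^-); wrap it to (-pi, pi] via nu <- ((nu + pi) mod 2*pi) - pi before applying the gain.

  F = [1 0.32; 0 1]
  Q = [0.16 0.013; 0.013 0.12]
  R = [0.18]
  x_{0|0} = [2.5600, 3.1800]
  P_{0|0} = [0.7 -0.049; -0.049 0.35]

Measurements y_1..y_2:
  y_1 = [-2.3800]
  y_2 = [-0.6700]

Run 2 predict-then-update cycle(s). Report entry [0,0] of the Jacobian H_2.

step 1: x^-=[3.5776, 3.1800]  P^-=[0.8645 0.0760; 0.0760 0.4700]  H_jac=[-0.1388 0.1561]  S=[0.2048]  K=[-0.5279; 0.3068]  nu=[-3.1066]  x^+=[5.2175, 2.2268]  P^+=[0.8074 0.1092; 0.1092 0.4507]
step 2: x^-=[5.9301, 2.2268]  P^-=[1.0834 0.2664; 0.2664 0.5707]  H_jac=[-0.0555 0.1478]  S=[0.1914]  K=[-0.1084; 0.3634]  nu=[-1.0292]  x^+=[6.0417, 1.8528]  P^+=[1.0812 0.2739; 0.2739 0.5454]

H_jac[0,0] = -0.0555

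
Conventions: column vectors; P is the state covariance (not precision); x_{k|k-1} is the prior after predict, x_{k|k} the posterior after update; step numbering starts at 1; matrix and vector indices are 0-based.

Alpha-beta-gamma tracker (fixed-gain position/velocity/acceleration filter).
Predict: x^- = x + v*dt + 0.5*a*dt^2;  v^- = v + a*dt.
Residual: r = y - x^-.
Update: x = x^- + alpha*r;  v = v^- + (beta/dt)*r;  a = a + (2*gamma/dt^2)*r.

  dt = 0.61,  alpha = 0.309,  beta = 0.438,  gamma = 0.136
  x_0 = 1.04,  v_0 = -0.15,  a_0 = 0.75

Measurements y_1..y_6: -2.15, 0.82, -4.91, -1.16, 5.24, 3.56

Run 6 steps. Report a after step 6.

a_post = 8.7303

step 1: x_pred=1.0880  r=-3.2380  x^+=0.0875  v^+=-2.0175  a^+=-1.6170
step 2: x_pred=-1.4440  r=2.2640  x^+=-0.7444  v^+=-1.3782  a^+=0.0380
step 3: x_pred=-1.5781  r=-3.3319  x^+=-2.6076  v^+=-3.7474  a^+=-2.3976
step 4: x_pred=-5.3397  r=4.1797  x^+=-4.0481  v^+=-2.2088  a^+=0.6577
step 5: x_pred=-5.2732  r=10.5132  x^+=-2.0246  v^+=5.7412  a^+=8.3427
step 6: x_pred=3.0297  r=0.5303  x^+=3.1935  v^+=11.2110  a^+=8.7303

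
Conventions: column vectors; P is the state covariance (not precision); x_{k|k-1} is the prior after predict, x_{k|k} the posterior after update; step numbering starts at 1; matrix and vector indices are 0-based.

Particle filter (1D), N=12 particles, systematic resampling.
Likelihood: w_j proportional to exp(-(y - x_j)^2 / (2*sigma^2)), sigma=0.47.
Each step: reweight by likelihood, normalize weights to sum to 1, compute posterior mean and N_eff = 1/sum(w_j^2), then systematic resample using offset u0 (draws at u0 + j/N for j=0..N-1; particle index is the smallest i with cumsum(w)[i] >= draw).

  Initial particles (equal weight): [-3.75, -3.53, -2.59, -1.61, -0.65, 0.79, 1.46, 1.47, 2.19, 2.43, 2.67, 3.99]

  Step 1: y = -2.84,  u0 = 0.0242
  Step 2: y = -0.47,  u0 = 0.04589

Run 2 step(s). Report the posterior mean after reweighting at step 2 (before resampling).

post_mean = -2.5900

step 1: w=[0.1100, 0.2441, 0.6225, 0.0234, 0.0000, 0.0000, 0.0000, 0.0000, 0.0000, 0.0000, 0.0000, 0.0000]  mean=-2.9242  Neff=2.1751  idx=[0, 0, 1, 1, 2, 2, 2, 2, 2, 2, 2, 2]
step 2: w=[0.0000, 0.0000, 0.0000, 0.0000, 0.1250, 0.1250, 0.1250, 0.1250, 0.1250, 0.1250, 0.1250, 0.1250]  mean=-2.5900  Neff=8.0001  idx=[4, 5, 5, 6, 7, 7, 8, 9, 9, 10, 11, 11]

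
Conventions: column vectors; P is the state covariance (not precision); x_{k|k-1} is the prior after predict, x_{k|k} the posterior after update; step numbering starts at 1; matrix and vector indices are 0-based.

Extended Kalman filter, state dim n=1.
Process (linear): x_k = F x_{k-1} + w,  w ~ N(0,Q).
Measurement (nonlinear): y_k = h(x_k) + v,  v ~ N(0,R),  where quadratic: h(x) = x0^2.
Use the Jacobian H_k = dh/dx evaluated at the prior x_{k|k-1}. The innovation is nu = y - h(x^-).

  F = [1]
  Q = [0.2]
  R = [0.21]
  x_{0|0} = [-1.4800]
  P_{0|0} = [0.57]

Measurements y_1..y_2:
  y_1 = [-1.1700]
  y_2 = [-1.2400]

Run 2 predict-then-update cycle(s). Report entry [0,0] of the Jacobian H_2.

step 1: x^-=[-1.4800]  P^-=[0.7700]  H_jac=[-2.9600]  S=[6.9564]  K=[-0.3276]  nu=[-3.3604]  x^+=[-0.3790]  P^+=[0.0232]
step 2: x^-=[-0.3790]  P^-=[0.2232]  H_jac=[-0.7580]  S=[0.3383]  K=[-0.5003]  nu=[-1.3836]  x^+=[0.3132]  P^+=[0.1386]

H_jac[0,0] = -0.7580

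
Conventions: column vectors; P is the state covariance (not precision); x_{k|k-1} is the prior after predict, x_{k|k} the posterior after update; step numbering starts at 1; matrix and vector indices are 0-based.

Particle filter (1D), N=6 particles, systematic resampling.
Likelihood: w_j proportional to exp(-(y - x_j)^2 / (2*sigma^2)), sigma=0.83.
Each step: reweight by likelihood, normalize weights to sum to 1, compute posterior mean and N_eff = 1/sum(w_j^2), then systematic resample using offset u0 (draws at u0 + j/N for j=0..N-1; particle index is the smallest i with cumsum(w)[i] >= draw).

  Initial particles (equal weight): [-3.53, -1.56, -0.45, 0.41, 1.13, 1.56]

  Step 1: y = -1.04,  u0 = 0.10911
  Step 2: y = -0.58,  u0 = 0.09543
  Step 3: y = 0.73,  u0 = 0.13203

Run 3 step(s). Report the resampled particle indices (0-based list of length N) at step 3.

step 1: w=[0.0059, 0.4401, 0.4160, 0.1164, 0.0176, 0.0040]  mean=-0.8210  Neff=2.6270  idx=[1, 1, 1, 2, 2, 3]
step 2: w=[0.1257, 0.1257, 0.1257, 0.2494, 0.2494, 0.1240]  mean=-0.7621  Neff=5.3418  idx=[0, 2, 3, 3, 4, 5]
step 3: w=[0.0108, 0.0108, 0.1763, 0.1763, 0.1763, 0.4496]  mean=-0.0872  Neff=3.3828  idx=[2, 3, 4, 5, 5, 5]

resampled_idx = [2, 3, 4, 5, 5, 5]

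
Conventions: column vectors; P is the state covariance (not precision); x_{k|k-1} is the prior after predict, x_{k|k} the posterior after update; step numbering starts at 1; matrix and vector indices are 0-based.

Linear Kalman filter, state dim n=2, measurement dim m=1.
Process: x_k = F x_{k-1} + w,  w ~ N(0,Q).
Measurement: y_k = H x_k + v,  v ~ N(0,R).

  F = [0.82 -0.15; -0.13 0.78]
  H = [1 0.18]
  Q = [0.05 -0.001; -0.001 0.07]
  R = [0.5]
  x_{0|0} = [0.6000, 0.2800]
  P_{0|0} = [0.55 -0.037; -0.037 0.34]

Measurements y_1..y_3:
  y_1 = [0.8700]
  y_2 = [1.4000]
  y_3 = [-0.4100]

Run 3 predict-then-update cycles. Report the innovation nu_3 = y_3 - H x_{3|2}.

innov = [-1.0347]

step 1: x^-=[0.4500, 0.1404]  P^-=[0.4366 -0.1238; -0.1238 0.2937]  S=[0.9015]  K=[0.4595; -0.0787]  nu=[0.3947]  x^+=[0.6314, 0.1093]  P^+=[0.2462 -0.0912; -0.0912 0.2881]
step 2: x^-=[0.5013, 0.0032]  P^-=[0.2445 -0.1211; -0.1211 0.2679]  S=[0.7096]  K=[0.3138; -0.1026]  nu=[0.8981]  x^+=[0.7832, -0.0890]  P^+=[0.1746 -0.0982; -0.0982 0.2604]
step 3: x^-=[0.6555, -0.1712]  P^-=[0.1974 -0.1148; -0.1148 0.2513]  S=[0.6642]  K=[0.2661; -0.1047]  nu=[-1.0347]  x^+=[0.3802, -0.0628]  P^+=[0.1504 -0.0963; -0.0963 0.2440]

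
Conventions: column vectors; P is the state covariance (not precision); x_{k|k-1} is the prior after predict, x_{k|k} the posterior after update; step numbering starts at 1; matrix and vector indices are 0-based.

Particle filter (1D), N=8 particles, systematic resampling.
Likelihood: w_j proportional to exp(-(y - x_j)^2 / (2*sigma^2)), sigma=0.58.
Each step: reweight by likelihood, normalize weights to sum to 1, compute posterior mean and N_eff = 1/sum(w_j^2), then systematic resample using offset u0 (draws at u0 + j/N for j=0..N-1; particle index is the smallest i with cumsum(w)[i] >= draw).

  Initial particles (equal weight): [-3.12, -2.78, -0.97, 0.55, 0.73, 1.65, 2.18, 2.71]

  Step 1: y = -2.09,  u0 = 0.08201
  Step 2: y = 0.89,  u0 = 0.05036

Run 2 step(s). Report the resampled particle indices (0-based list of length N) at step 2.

resampled_idx = [6, 6, 6, 6, 7, 7, 7, 7]

step 1: w=[0.2418, 0.5768, 0.1814, 0.0000, 0.0000, 0.0000, 0.0000, 0.0000]  mean=-2.5338  Neff=2.3584  idx=[0, 0, 1, 1, 1, 1, 2, 2]
step 2: w=[0.0000, 0.0000, 0.0000, 0.0000, 0.0000, 0.0000, 0.5000, 0.5000]  mean=-0.9700  Neff=2.0000  idx=[6, 6, 6, 6, 7, 7, 7, 7]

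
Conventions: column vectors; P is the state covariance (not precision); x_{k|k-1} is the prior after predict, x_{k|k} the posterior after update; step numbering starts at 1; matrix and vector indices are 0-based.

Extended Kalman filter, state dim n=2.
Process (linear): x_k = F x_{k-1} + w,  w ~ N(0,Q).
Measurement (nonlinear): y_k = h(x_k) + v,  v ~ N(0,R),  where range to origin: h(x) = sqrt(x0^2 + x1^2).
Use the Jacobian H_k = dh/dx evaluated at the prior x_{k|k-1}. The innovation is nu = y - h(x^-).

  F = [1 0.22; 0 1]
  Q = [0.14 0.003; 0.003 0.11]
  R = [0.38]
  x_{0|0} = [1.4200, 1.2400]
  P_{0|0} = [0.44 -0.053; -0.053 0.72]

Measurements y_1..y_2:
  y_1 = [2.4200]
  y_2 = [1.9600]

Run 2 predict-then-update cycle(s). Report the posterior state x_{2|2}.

step 1: x^-=[1.6928, 1.2400]  P^-=[0.5915 0.1084; 0.1084 0.8300]  H_jac=[0.8067 0.5909]  S=[1.1582]  K=[0.4673; 0.4990]  nu=[0.3216]  x^+=[1.8431, 1.4005]  P^+=[0.3386 -0.1617; -0.1617 0.5416]
step 2: x^-=[2.1512, 1.4005]  P^-=[0.4336 -0.0395; -0.0395 0.6516]  H_jac=[0.8381 0.5456]  S=[0.8424]  K=[0.4058; 0.3827]  nu=[-0.6069]  x^+=[1.9049, 1.1682]  P^+=[0.2949 -0.1704; -0.1704 0.5282]

x_post = [1.9049, 1.1682]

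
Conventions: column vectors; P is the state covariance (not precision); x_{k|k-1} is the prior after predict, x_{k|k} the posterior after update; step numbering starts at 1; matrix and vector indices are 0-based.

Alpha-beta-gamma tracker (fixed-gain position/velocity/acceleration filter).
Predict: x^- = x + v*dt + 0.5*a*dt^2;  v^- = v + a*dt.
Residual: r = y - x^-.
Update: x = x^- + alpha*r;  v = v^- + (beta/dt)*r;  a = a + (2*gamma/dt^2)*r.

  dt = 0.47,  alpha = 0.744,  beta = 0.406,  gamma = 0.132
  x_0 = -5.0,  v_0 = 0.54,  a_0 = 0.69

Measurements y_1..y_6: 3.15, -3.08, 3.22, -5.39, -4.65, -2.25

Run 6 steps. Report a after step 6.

step 1: x_pred=-4.6700  r=7.8200  x^+=1.1481  v^+=7.6194  a^+=10.0358
step 2: x_pred=5.8377  r=-8.9177  x^+=-0.7971  v^+=4.6329  a^+=-0.6218
step 3: x_pred=1.3117  r=1.9083  x^+=2.7315  v^+=5.9891  a^+=1.6588
step 4: x_pred=5.7296  r=-11.1196  x^+=-2.5434  v^+=-2.8367  a^+=-11.6303
step 5: x_pred=-5.1612  r=0.5112  x^+=-4.7809  v^+=-7.8613  a^+=-11.0194
step 6: x_pred=-9.6928  r=7.4428  x^+=-4.1554  v^+=-6.6111  a^+=-2.1244

a_post = -2.1244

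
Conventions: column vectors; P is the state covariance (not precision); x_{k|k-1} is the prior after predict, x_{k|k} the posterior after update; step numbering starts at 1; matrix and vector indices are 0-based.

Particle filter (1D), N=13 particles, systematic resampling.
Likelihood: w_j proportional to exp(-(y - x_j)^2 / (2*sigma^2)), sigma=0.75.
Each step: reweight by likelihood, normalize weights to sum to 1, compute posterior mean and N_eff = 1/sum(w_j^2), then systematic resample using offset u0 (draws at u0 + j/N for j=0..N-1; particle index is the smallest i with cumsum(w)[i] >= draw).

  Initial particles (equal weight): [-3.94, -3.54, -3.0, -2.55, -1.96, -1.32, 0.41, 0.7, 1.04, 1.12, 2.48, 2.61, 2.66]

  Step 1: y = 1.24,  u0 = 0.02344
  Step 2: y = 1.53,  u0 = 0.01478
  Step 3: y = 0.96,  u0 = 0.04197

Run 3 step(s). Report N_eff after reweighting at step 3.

step 1: w=[0.0000, 0.0000, 0.0000, 0.0000, 0.0000, 0.0008, 0.1397, 0.1989, 0.2488, 0.2545, 0.0657, 0.0486, 0.0429]  mean=1.1433  Neff=5.1470  idx=[6, 6, 7, 7, 7, 8, 8, 8, 9, 9, 9, 10, 11]
step 2: w=[0.0405, 0.0405, 0.0670, 0.0670, 0.0670, 0.0998, 0.0998, 0.0998, 0.1064, 0.1064, 0.1064, 0.0554, 0.0438]  mean=1.0947  Neff=11.6804  idx=[0, 2, 3, 4, 5, 6, 6, 7, 8, 9, 9, 10, 11]
step 3: w=[0.0659, 0.0811, 0.0811, 0.0811, 0.0857, 0.0857, 0.0857, 0.0857, 0.0842, 0.0842, 0.0842, 0.0842, 0.0111]  mean=0.9586  Neff=12.2013  idx=[0, 1, 2, 3, 4, 5, 6, 7, 8, 8, 9, 10, 11]

N_eff = 12.2013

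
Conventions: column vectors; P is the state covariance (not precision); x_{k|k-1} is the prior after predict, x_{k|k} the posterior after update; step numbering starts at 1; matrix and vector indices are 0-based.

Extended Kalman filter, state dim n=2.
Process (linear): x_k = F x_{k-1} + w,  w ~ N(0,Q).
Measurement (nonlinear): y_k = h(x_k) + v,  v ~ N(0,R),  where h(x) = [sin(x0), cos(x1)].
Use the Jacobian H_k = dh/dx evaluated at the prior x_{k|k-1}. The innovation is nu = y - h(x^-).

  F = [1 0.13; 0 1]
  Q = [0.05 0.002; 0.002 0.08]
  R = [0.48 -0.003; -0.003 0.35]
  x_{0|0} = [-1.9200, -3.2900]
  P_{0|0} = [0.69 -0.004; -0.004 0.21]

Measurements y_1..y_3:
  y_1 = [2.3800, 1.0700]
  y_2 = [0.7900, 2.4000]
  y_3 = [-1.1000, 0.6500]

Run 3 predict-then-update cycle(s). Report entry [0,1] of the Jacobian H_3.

H_jac[0,1] = 0.0000

step 1: x^-=[-2.3477, -3.2900]  P^-=[0.7425 0.0253; 0.0253 0.2900]  H_jac=[-0.7011 0.0000; 0.0000 -0.1479]  S=[0.8449 -0.0004; -0.0004 0.3563]  K=[-0.6161 -0.0112; -0.0210 -0.1204]  nu=[3.0931, 2.0590]  x^+=[-4.2763, -3.6029]  P^+=[0.4218 0.0139; 0.0139 0.2845]
step 2: x^-=[-4.7446, -3.6029]  P^-=[0.4802 0.0529; 0.0529 0.3645]  H_jac=[0.0322 0.0000; 0.0000 -0.4451]  S=[0.4805 -0.0038; -0.0038 0.4222]  K=[0.0318 -0.0555; 0.0005 -0.3842]  nu=[-0.2095, 3.2955]  x^+=[-4.9341, -4.8693]  P^+=[0.4784 0.0438; 0.0438 0.3021]
step 3: x^-=[-5.5671, -4.8693]  P^-=[0.5449 0.0851; 0.0851 0.3821]  H_jac=[0.7544 0.0000; 0.0000 -0.9877]  S=[0.7901 -0.0664; -0.0664 0.7228]  K=[0.5145 -0.0690; 0.0377 -0.5187]  nu=[-1.7565, 0.4937]  x^+=[-6.5048, -5.1915]  P^+=[0.3276 0.0260; 0.0260 0.1839]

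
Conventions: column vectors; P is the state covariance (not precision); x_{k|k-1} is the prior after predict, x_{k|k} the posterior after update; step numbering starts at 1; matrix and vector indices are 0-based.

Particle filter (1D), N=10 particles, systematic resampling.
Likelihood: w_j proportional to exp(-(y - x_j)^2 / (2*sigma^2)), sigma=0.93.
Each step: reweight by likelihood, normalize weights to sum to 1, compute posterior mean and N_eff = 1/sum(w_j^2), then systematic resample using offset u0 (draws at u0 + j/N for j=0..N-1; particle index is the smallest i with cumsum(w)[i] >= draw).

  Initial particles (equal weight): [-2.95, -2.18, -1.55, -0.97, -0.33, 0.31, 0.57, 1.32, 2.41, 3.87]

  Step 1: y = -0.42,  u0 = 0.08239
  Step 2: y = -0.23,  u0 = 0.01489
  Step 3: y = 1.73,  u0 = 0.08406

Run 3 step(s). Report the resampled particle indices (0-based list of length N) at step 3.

step 1: w=[0.0062, 0.0418, 0.1198, 0.2104, 0.2494, 0.1842, 0.1422, 0.0435, 0.0024, 0.0000]  mean=-0.3800  Neff=5.5970  idx=[2, 3, 3, 4, 4, 4, 5, 5, 6, 7]
step 2: w=[0.0491, 0.0980, 0.0980, 0.1337, 0.1337, 0.1337, 0.1136, 0.1136, 0.0929, 0.0335]  mean=-0.2310  Neff=9.0214  idx=[0, 1, 2, 3, 4, 5, 5, 6, 7, 8]
step 3: w=[0.0014, 0.0101, 0.0101, 0.0590, 0.0590, 0.0590, 0.0590, 0.2137, 0.2137, 0.3150]  mean=0.2124  Neff=4.8852  idx=[4, 5, 7, 7, 8, 8, 8, 9, 9, 9]

resampled_idx = [4, 5, 7, 7, 8, 8, 8, 9, 9, 9]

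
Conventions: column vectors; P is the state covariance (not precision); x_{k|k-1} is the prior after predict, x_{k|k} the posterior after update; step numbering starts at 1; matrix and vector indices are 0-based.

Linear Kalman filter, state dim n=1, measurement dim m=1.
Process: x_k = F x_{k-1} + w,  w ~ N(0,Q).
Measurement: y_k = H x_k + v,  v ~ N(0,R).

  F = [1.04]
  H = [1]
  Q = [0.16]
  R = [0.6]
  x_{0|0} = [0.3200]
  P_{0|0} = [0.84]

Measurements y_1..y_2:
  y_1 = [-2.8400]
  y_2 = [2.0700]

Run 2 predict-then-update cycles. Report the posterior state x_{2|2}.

step 1: x^-=[0.3328]  P^-=[1.0685]  S=[1.6685]  K=[0.6404]  nu=[-3.1728]  x^+=[-1.6991]  P^+=[0.3842]
step 2: x^-=[-1.7670]  P^-=[0.5756]  S=[1.1756]  K=[0.4896]  nu=[3.8370]  x^+=[0.1117]  P^+=[0.2938]

x_post = [0.1117]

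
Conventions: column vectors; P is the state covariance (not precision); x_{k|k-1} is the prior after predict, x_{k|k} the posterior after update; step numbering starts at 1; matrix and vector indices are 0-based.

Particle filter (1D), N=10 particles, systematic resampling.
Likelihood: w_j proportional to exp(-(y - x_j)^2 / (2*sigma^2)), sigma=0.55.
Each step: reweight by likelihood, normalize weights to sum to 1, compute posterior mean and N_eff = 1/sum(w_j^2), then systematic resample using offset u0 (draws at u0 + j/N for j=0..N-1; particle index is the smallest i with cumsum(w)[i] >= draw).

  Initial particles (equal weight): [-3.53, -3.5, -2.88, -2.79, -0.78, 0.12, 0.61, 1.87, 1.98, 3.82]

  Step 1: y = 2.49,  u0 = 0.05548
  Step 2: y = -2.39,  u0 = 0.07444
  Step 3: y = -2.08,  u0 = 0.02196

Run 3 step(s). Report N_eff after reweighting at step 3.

step 1: w=[0.0000, 0.0000, 0.0000, 0.0000, 0.0000, 0.0001, 0.0023, 0.4282, 0.5259, 0.0434]  mean=2.0095  Neff=2.1652  idx=[7, 7, 7, 7, 8, 8, 8, 8, 8, 8]
step 2: w=[0.1905, 0.1905, 0.1905, 0.1905, 0.0397, 0.0397, 0.0397, 0.0397, 0.0397, 0.0397]  mean=1.8962  Neff=6.4684  idx=[0, 0, 1, 1, 2, 3, 3, 4, 6, 9]
step 3: w=[0.1299, 0.1299, 0.1299, 0.1299, 0.1299, 0.1299, 0.1299, 0.0303, 0.0303, 0.0303]  mean=1.8800  Neff=8.2757  idx=[0, 0, 1, 2, 3, 4, 4, 5, 6, 7]

N_eff = 8.2757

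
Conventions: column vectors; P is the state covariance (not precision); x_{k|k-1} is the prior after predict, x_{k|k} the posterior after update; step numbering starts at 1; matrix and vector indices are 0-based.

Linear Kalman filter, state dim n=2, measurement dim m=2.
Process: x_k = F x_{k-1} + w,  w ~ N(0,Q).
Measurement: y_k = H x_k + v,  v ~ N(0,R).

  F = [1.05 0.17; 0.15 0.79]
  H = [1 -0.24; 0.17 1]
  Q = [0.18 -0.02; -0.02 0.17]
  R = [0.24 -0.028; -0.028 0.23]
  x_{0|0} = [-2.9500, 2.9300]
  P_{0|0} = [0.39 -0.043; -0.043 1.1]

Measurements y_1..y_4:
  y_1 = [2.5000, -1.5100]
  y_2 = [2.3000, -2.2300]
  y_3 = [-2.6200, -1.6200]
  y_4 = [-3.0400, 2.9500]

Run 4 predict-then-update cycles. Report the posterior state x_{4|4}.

x_post = [-1.8658, 1.1603]

step 1: x^-=[-2.5994, 1.8722]  P^-=[0.6264 0.1524; 0.1524 0.8551]  S=[0.8425 0.0194; 0.0194 1.1550]  K=[0.6952 0.2124; -0.0803 0.7641]  nu=[5.5487, -2.9403]  x^+=[0.6334, -0.8203]  P^+=[0.1614 0.0020; 0.0020 0.1777]
step 2: x^-=[0.5256, -0.5530]  P^-=[0.3637 0.0310; 0.0310 0.2850]  S=[0.6053 -0.0049; -0.0049 0.5360]  K=[0.5901 0.1785; -0.0575 0.5410]  nu=[1.6417, -1.7663]  x^+=[1.1791, -1.6029]  P^+=[0.1369 0.0012; 0.0012 0.1258]
step 3: x^-=[0.9656, -1.0895]  P^-=[0.3350 0.0195; 0.0195 0.2519]  S=[0.5802 -0.0128; -0.0128 0.4982]  K=[0.5731 0.1682; -0.0593 0.5107]  nu=[-3.8470, -0.6947]  x^+=[-1.3560, -1.2161]  P^+=[0.1328 0.0001; 0.0001 0.1191]
step 4: x^-=[-1.6306, -1.1641]  P^-=[0.3299 0.0170; 0.0170 0.2473]  S=[0.5760 -0.0150; -0.0150 0.4927]  K=[0.5700 0.1656; -0.0604 0.5061]  nu=[-1.6888, 4.3913]  x^+=[-1.8658, 1.1603]  P^+=[0.1321 -0.0003; -0.0003 0.1181]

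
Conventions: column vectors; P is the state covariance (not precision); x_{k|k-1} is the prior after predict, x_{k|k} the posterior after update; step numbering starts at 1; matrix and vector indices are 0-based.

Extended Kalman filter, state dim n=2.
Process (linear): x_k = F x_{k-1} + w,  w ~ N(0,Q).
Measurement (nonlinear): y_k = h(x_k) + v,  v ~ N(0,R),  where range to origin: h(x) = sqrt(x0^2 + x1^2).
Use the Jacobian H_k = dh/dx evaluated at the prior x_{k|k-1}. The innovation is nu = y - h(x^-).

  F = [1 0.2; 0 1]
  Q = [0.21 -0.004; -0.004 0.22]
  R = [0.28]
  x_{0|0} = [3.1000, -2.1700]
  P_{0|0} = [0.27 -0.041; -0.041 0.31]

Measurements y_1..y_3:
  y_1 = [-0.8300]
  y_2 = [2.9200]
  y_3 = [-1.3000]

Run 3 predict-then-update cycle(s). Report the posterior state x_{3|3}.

x_post = [-0.5195, -0.9983]

step 1: x^-=[2.6660, -2.1700]  P^-=[0.4760 0.0170; 0.0170 0.5300]  H_jac=[0.7756 -0.6313]  S=[0.7609]  K=[0.4711; -0.4224]  nu=[-4.2675]  x^+=[0.6556, -0.3674]  P^+=[0.3071 0.1684; 0.1684 0.3942]
step 2: x^-=[0.5822, -0.3674]  P^-=[0.6003 0.2433; 0.2433 0.6142]  H_jac=[0.8457 -0.5337]  S=[0.6647]  K=[0.5684; -0.1838]  nu=[2.2316]  x^+=[1.8506, -0.7775]  P^+=[0.3855 0.3127; 0.3127 0.5918]
step 3: x^-=[1.6951, -0.7775]  P^-=[0.7443 0.4270; 0.4270 0.8118]  H_jac=[0.9089 -0.4169]  S=[0.7124]  K=[0.6997; 0.0698]  nu=[-3.1649]  x^+=[-0.5195, -0.9983]  P^+=[0.3955 0.3923; 0.3923 0.8083]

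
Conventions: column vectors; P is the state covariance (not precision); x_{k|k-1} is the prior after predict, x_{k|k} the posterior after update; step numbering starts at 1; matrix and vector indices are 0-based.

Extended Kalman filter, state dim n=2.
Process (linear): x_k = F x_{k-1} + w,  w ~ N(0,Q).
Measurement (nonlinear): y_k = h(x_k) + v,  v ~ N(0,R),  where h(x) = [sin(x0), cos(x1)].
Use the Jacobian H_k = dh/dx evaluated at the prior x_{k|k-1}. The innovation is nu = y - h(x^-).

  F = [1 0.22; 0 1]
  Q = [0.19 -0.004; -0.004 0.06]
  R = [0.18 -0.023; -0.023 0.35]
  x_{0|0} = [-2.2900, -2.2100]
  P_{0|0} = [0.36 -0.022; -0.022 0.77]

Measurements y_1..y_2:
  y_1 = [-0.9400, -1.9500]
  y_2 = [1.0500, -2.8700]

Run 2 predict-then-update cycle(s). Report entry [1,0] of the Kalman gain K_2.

K[1,0] = -0.1777

step 1: x^-=[-2.7762, -2.2100]  P^-=[0.5776 0.1434; 0.1434 0.8300]  H_jac=[-0.9340 0.0000; 0.0000 0.8026]  S=[0.6838 -0.1305; -0.1305 0.8846]  K=[-0.7862 0.0141; -0.0537 0.7451]  nu=[-0.5827, -1.3534]  x^+=[-2.3372, -3.1872]  P^+=[0.1519 0.0287; 0.0287 0.3265]
step 2: x^-=[-3.0384, -3.1872]  P^-=[0.3703 0.0965; 0.0965 0.3865]  H_jac=[-0.9947 0.0000; 0.0000 -0.0456]  S=[0.5464 -0.0186; -0.0186 0.3508]  K=[-0.6758 -0.0484; -0.1777 -0.0596]  nu=[1.1530, -1.8710]  x^+=[-3.7270, -3.2805]  P^+=[0.1212 0.0308; 0.0308 0.3684]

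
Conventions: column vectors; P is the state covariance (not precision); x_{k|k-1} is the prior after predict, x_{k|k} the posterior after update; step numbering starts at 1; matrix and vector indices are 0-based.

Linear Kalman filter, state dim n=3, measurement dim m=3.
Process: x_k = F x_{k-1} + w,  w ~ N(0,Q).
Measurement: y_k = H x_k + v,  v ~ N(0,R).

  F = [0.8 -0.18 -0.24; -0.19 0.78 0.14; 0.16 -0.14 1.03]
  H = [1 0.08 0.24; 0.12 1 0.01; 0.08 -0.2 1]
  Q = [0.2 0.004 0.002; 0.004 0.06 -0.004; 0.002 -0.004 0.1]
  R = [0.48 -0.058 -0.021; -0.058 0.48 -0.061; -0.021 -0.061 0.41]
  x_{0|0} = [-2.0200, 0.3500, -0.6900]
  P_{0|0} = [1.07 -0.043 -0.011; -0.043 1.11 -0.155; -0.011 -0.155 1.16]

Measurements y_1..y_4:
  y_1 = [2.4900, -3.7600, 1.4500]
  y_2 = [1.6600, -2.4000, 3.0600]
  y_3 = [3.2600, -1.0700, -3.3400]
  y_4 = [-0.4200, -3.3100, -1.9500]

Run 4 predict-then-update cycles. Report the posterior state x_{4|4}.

x_post = [1.0706, -1.9748, -0.9538]

step 1: x^-=[-1.5134, 0.5602, -1.0829]  P^-=[0.9908 -0.3506 -0.0989; -0.3506 0.7762 -0.1166; -0.0989 -0.1166 1.4228]  S=[1.4497 -0.2594 0.3507; -0.2594 1.1839 -0.3404; 0.3507 -0.3404 1.9122]  K=[0.6592 -0.0835 -0.1094; -0.1053 0.5865 -0.0331; -0.0042 0.1255 0.7752]  nu=[4.2185, -4.1278, 2.7660]  x^+=[1.3098, -2.3966, 0.5257]  P^+=[0.3578 -0.1135 -0.1049; -0.1135 0.3030 0.0226; -0.1049 0.0226 0.3232]
step 2: x^-=[1.3531, -2.0446, 1.0866]  P^-=[0.5324 -0.1999 -0.0943; -0.1999 0.3078 0.0173; -0.0943 0.0173 0.4220]  S=[0.9621 -0.1697 0.0611; -0.1697 0.7477 -0.1185; 0.0611 -0.1185 0.8321]  K=[0.5033 -0.0787 -0.0623; -0.1149 0.3515 -0.0139; -0.0072 0.0925 0.5076]  nu=[0.2097, -0.5286, 1.4563]  x^+=[1.4096, -2.2747, 1.7754]  P^+=[0.2724 -0.0951 -0.0721; -0.0951 0.1875 0.0204; -0.0721 0.0204 0.2125]
step 3: x^-=[1.1110, -1.7936, 2.3726]  P^-=[0.4495 -0.1492 -0.0573; -0.1492 0.2245 0.0120; -0.0573 0.0120 0.3107]  S=[0.8979 -0.1353 0.0568; -0.1353 0.6753 -0.1018; 0.0568 -0.1018 0.7234]  K=[0.4660 -0.0534 -0.0323; -0.0992 0.2841 -0.0143; 0.0048 0.0780 0.4304]  nu=[1.7230, 0.5665, -6.1602]  x^+=[2.0830, -1.7157, -0.2265]  P^+=[0.2472 -0.0798 -0.0555; -0.0798 0.1524 0.0158; -0.0555 0.0158 0.1792]
step 4: x^-=[2.0296, -1.7657, 0.3401]  P^-=[0.4191 -0.1256 -0.0416; -0.1256 0.1952 0.0076; -0.0416 0.0076 0.2802]  S=[0.8767 -0.1180 0.0588; -0.1180 0.6512 -0.0977; 0.0588 -0.0977 0.6950]  K=[0.4514 -0.0373 -0.0189; -0.0875 0.2585 -0.0160; 0.0124 0.0713 0.4051]  nu=[-2.3899, -1.7912, -2.8057]  x^+=[1.0706, -1.9748, -0.9538]  P^+=[0.2364 -0.0708 -0.0480; -0.0708 0.1385 0.0129; -0.0480 0.0129 0.1679]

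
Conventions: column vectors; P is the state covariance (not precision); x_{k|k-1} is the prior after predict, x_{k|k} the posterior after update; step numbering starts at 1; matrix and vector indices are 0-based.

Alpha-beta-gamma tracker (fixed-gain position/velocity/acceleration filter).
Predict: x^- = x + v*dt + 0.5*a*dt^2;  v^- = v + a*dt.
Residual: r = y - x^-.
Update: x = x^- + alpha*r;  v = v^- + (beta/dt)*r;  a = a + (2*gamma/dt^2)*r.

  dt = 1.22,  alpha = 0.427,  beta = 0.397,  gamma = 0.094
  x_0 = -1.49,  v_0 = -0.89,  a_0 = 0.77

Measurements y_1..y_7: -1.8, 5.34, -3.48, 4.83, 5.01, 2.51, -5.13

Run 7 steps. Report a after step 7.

step 1: x_pred=-2.0028  r=0.2028  x^+=-1.9162  v^+=0.1154  a^+=0.7956
step 2: x_pred=-1.1833  r=6.5233  x^+=1.6021  v^+=3.2088  a^+=1.6196
step 3: x_pred=6.7221  r=-10.2021  x^+=2.3658  v^+=1.8648  a^+=0.3309
step 4: x_pred=4.8871  r=-0.0571  x^+=4.8627  v^+=2.2499  a^+=0.3237
step 5: x_pred=7.8486  r=-2.8386  x^+=6.6365  v^+=1.7212  a^+=-0.0348
step 6: x_pred=8.7104  r=-6.2004  x^+=6.0628  v^+=-0.3390  a^+=-0.8180
step 7: x_pred=5.0405  r=-10.1705  x^+=0.6977  v^+=-4.6465  a^+=-2.1026

a_post = -2.1026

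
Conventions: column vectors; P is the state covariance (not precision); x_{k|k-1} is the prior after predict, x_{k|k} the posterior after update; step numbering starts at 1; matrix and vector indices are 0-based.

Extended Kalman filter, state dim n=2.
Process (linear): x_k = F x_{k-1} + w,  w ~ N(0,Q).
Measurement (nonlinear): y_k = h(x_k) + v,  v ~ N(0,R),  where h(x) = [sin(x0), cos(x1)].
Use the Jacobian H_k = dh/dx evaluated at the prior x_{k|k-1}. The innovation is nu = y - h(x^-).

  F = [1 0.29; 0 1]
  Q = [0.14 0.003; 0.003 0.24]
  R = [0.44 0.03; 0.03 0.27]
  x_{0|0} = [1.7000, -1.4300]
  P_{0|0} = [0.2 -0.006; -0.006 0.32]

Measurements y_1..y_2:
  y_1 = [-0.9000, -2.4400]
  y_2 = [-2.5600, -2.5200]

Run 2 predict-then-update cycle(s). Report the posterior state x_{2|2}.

step 1: x^-=[1.2853, -1.4300]  P^-=[0.3634 0.0898; 0.0898 0.5600]  H_jac=[0.2816 0.0000; 0.0000 0.9901]  S=[0.4688 0.0550; 0.0550 0.8190]  K=[0.2072 0.0946; -0.0257 0.6787]  nu=[-1.8595, -2.5803]  x^+=[0.6558, -3.1335]  P^+=[0.3338 0.0321; 0.0321 0.1843]
step 2: x^-=[-0.2529, -3.1335]  P^-=[0.5079 0.0885; 0.0885 0.4243]  H_jac=[0.9682 0.0000; 0.0000 0.0081]  S=[0.9161 0.0307; 0.0307 0.2700]  K=[0.5388 -0.0586; 0.0935 0.0020]  nu=[-2.3098, -1.5200]  x^+=[-1.4083, -3.3526]  P^+=[0.2430 0.0426; 0.0426 0.4163]

x_post = [-1.4083, -3.3526]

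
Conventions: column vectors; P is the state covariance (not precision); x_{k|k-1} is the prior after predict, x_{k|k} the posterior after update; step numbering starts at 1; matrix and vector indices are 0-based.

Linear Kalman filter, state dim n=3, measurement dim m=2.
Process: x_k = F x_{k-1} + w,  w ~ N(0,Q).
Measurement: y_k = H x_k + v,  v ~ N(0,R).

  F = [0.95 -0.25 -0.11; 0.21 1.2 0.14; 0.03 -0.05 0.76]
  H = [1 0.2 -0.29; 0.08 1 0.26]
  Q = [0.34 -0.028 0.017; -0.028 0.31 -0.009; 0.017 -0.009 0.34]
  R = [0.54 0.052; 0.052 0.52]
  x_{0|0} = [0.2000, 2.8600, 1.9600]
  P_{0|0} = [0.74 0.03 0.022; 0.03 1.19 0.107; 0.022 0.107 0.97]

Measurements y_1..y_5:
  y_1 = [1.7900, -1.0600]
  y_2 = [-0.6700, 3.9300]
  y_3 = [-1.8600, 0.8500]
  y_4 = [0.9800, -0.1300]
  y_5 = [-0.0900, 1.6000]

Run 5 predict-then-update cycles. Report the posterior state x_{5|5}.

step 1: x^-=[-0.7406, 3.7484, 1.3526]  P^-=[1.0810 -0.2351 -0.0337; -0.2351 2.1276 0.1287; -0.0337 0.1287 0.8967]  S=[1.6921 0.2189; 0.2189 2.7430]  K=[0.6308 -0.1077; -0.0107 0.7818; -0.1772 0.1451]  nu=[2.1732, -5.1008]  x^+=[1.1797, -0.2628, 0.2277]  P^+=[0.4057 -0.1009 0.1740; -0.1009 0.4544 -0.1550; 0.1740 -0.1550 0.7971]
step 2: x^-=[1.1613, -0.0357, 0.2216]  P^-=[0.7472 -0.1604 0.1268; -0.1604 0.9051 -0.0632; 0.1268 -0.0632 0.8219]  S=[1.2621 0.1129; 0.1129 1.4322]  K=[0.5455 -0.0902; -0.0240 0.6134; -0.1092 0.1208]  nu=[-1.7599, 3.8152]  x^+=[-0.1431, 2.3469, 0.8746]  P^+=[0.3710 -0.1026 0.2091; -0.1026 0.3688 -0.1647; 0.2091 -0.1647 0.7890]
step 3: x^-=[-0.8189, 2.9087, 0.5430]  P^-=[0.7034 -0.1379 0.1525; -0.1379 0.7781 -0.0623; 0.1525 -0.0623 0.8193]  S=[1.2071 0.1130; 0.1130 1.3099]  K=[0.5306 -0.0778; -0.0242 0.5753; -0.0932 0.1324]  nu=[-1.4654, -2.1344]  x^+=[-1.4303, 1.7162, 0.3970]  P^+=[0.3651 -0.0985 0.2169; -0.0985 0.3470 -0.1584; 0.2169 -0.1584 0.7887]
step 4: x^-=[-1.8315, 1.8146, 0.1730]  P^-=[0.6934 -0.1282 0.1564; -0.1282 0.7511 -0.0539; 0.1564 -0.0539 0.8189]  S=[1.1966 0.1156; 0.1156 1.2889]  K=[0.5271 -0.0721; -0.0232 0.5660; -0.0904 0.1412]  nu=[2.4988, -1.8431]  x^+=[-0.3814, 0.7135, -0.3132]  P^+=[0.3630 -0.0956 0.2172; -0.0956 0.3406 -0.1531; 0.2172 -0.1531 0.7864]
step 5: x^-=[-0.5062, 0.7322, -0.2852]  P^-=[0.6900 -0.1244 0.1555; -0.1244 0.7450 -0.0489; 0.1555 -0.0489 0.8172]  S=[1.1943 0.1166; 0.1166 1.2858]  K=[0.5260 -0.0701; -0.0226 0.5638; -0.0906 0.1451]  nu=[0.1871, 0.9824]  x^+=[-0.4767, 1.2819, -0.1596]  P^+=[0.3618 -0.0942 0.2158; -0.0942 0.3386 -0.1502; 0.2158 -0.1502 0.7834]

x_post = [-0.4767, 1.2819, -0.1596]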